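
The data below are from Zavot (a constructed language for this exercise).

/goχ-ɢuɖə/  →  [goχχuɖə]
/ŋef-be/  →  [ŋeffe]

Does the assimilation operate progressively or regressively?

progressive

The segment that alternates is /ɢ/, which surfaces as [χ] when adjacent to /χ/.
The output [χ] is identical to the trigger /χ/ — every feature (place, manner, voicing) has been copied — so this is total assimilation.
The remaining alternation confirms this: /b/ → [f] after /f/ — in each case the output is a copy of the preceding consonant.
The trigger is the preceding segment, so the direction is progressive (perseverative).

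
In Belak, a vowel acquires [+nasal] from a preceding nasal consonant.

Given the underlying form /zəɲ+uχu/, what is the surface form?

[zəɲũχu]

The vowel /u/ is adjacent to the preceding nasal /ɲ/, so it acquires [+nasal] and surfaces as [ũ].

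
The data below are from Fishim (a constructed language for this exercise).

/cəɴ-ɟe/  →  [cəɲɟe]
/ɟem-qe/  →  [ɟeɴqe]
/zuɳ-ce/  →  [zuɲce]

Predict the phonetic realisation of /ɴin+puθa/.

The data show regressive place assimilation: /ɴ/ → [ɲ] before /ɟ/; /m/ → [ɴ] before /q/; /ɳ/ → [ɲ] before /c/. In each pair only place changes, matching the following consonant, while manner and voice stay constant.
The rule targets /n/ (voiced alveolar nasal), which sits before the trigger /p/ (bilabial).
Changing only its place to bilabial gives [m] — the voiced bilabial nasal.

[ɴimpuθa]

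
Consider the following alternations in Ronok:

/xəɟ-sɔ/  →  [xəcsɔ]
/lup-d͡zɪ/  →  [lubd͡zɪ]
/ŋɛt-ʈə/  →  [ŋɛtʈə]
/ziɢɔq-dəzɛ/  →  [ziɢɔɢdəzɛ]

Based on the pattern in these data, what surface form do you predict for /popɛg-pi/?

[popɛkpi]

The data show regressive voicing assimilation: /ɟ/ → [c] before /s/; /p/ → [b] before /d͡z/; /q/ → [ɢ] before /d/. In each pair only voicing changes, matching the following consonant, while place and manner stay constant.
No alternation appears in [ŋɛtʈə]: there the adjacent consonants already agree in voicing (/t/ and /ʈ/ are both voiceless), so this form is consistent with the same rule.
The rule targets /g/ (voiced velar stop), which sits before the trigger /p/ (voiceless).
Changing only its voicing to voiceless gives [k] — the voiceless velar stop.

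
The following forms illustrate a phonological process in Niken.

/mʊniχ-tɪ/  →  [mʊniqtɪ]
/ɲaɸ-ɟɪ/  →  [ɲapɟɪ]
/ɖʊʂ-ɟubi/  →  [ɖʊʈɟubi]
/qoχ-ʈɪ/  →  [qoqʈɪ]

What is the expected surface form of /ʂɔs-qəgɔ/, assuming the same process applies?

[ʂɔtqəgɔ]

The data show regressive manner assimilation: /χ/ → [q] before /t/; /ɸ/ → [p] before /ɟ/; /ʂ/ → [ʈ] before /ɟ/; /χ/ → [q] before /ʈ/. In each pair only manner changes, matching the following consonant, while place and voice stay constant.
/s/ is a voiceless alveolar fricative. The following trigger /q/ is a stop, so /s/ must become a stop as well.
A voiceless alveolar stop is [t], so the surface segment is [t].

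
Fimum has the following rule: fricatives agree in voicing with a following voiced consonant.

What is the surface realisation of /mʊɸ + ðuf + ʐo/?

[mʊβðuvʐo]

/ɸ/ is a voiceless bilabial fricative. The following trigger /ð/ is voiced, so /ɸ/ must become voiced as well.
Changing only its voicing to voiced gives [β] — the voiced bilabial fricative.
At the second juncture, /f/ likewise becomes [v] adjacent to /ʐ/.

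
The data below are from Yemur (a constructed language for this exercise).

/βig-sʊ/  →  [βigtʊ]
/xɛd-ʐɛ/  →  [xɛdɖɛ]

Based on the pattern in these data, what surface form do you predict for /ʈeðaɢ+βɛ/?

The data show progressive manner assimilation: /s/ → [t] after /g/; /ʐ/ → [ɖ] after /d/. In each pair only manner changes, matching the preceding consonant, while place and voice stay constant.
The rule targets /β/ (voiced bilabial fricative), which sits after the trigger /ɢ/ (stop).
Changing only its manner to stop gives [b] — the voiced bilabial stop.

[ʈeðaɢbɛ]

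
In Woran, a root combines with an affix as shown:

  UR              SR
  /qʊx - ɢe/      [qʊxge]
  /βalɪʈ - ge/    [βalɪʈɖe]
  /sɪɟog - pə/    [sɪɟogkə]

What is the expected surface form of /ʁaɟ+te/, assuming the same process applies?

[ʁaɟce]

The data show progressive place assimilation: /ɢ/ → [g] after /x/; /g/ → [ɖ] after /ʈ/; /p/ → [k] after /g/. In each pair only place changes, matching the preceding consonant, while manner and voice stay constant.
/t/ is a voiceless alveolar stop. The preceding trigger /ɟ/ is palatal, so /t/ must become palatal as well.
The voiceless palatal stop is [c], so /t/ → [c].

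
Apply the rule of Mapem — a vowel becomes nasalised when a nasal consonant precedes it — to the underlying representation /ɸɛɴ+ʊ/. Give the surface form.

/ʊ/ sits next to the nasal /ɴ/ and is therefore nasalised to [ʊ̃].

[ɸɛɴʊ̃]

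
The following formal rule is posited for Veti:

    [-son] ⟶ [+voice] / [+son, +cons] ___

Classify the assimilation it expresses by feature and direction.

progressive voicing assimilation

The target ([-son], obstruents) acquires [+voice] next to a sonorant consonant ([+son, +cons]) — it takes on the voicing of its neighbour, so the feature that spreads is voicing.
Since the environment is written before the underscore, the trigger precedes the target; the direction is progressive.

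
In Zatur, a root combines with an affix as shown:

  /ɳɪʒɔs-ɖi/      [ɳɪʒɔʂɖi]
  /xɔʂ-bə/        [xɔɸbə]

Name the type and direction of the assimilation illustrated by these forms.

regressive place assimilation

The segment that alternates is /s/, which surfaces as [ʂ] when adjacent to /ɖ/.
/s/ is alveolar while /ɖ/ is retroflex; the output [ʂ] is retroflex, matching the trigger — so the feature that spreads is place.
Manner and voice are unchanged, so the assimilation is partial, not total.
Checking the remaining alternation: /ʂ/ → [ɸ] before /b/ (retroflex → bilabial, matching bilabial) — only place changes, and always toward the following segment.
Since the segment that changes precedes the conditioning segment, the assimilation is regressive.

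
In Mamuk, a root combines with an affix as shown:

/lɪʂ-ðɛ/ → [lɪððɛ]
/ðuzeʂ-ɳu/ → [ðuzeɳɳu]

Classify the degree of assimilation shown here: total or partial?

total assimilation

Comparing underlying and surface forms, /ʂ/ → [ð] is the alternation; the neighbouring /ð/ is constant.
The output [ð] is identical to the trigger /ð/ — every feature (place, manner, voicing) has been copied — so this is total assimilation.
The remaining alternation confirms this: /ʂ/ → [ɳ] before /ɳ/ — in each case the output is a copy of the following consonant.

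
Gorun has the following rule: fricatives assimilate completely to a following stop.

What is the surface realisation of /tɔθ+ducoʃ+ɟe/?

[tɔdducoɟɟe]

/θ/ is the segment targeted by the rule; it sits immediately before /d/, so it assimilates completely and surfaces as [d].
The same rule applies at the second boundary: /ʃ/ → [ɟ] next to /ɟ/.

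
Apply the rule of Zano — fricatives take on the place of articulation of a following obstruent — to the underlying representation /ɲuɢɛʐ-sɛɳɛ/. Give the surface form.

[ɲuɢɛzsɛɳɛ]

The rule targets /ʐ/ (voiced retroflex fricative), which sits before the trigger /s/ (alveolar).
A voiced alveolar fricative is [z], so the surface segment is [z].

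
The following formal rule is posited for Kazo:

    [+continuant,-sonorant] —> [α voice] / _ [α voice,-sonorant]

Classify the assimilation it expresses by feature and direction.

The rule copies [voice] from the environment onto the target, so the assimilating feature is voicing.
The conditioning segment sits to the right of the focus bar, meaning the trigger follows the segment that changes — regressive assimilation.

regressive voicing assimilation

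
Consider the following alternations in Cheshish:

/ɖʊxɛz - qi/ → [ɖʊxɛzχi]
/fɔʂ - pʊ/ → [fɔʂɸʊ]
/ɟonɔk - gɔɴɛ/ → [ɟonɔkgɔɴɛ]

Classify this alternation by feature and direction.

progressive manner assimilation

The segment that alternates is /q/, which surfaces as [χ] when adjacent to /z/.
/q/ is a stop while /z/ is a fricative; the output [χ] is a fricative, matching the trigger — so the feature that spreads is manner.
Place and voice are unchanged, so the assimilation is partial, not total.
Checking the remaining alternation: /p/ → [ɸ] after /ʂ/ (stop → fricative, matching a fricative) — only manner changes, and always toward the preceding segment.
Nothing changes in [ɟonɔkgɔɴɛ]: there the adjacent consonants already agree in manner (/g/ and /k/ are both stops), so this form is consistent with the same rule.
The trigger is the preceding segment, so the direction is progressive (perseverative).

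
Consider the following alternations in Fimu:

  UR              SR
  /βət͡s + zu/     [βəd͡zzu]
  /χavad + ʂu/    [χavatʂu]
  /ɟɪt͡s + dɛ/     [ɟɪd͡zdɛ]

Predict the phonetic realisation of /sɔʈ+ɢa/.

[sɔɖɢa]

The data show regressive voicing assimilation: /t͡s/ → [d͡z] before /z/; /d/ → [t] before /ʂ/; /t͡s/ → [d͡z] before /d/. In each pair only voicing changes, matching the following consonant, while place and manner stay constant.
The rule targets /ʈ/ (voiceless retroflex stop), which sits before the trigger /ɢ/ (voiced).
Changing only its voicing to voiced gives [ɖ] — the voiced retroflex stop.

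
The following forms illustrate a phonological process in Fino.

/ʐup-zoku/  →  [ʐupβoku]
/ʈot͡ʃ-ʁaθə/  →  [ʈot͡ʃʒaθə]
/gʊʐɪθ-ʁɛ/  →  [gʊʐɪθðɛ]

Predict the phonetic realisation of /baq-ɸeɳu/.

The data show progressive place assimilation: /z/ → [β] after /p/; /ʁ/ → [ʒ] after /t͡ʃ/; /ʁ/ → [ð] after /θ/. In each pair only place changes, matching the preceding consonant, while manner and voice stay constant.
The rule targets /ɸ/ (voiceless bilabial fricative), which sits after the trigger /q/ (uvular).
A voiceless uvular fricative is [χ], so the surface segment is [χ].

[baqχeɳu]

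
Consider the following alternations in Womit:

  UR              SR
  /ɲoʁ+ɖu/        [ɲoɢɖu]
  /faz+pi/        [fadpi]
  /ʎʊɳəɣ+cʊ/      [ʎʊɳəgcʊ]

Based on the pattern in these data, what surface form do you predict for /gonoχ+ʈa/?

The data show regressive manner assimilation: /ʁ/ → [ɢ] before /ɖ/; /z/ → [d] before /p/; /ɣ/ → [g] before /c/. In each pair only manner changes, matching the following consonant, while place and voice stay constant.
/χ/ is a voiceless uvular fricative. The following trigger /ʈ/ is a stop, so /χ/ must become a stop as well.
The voiceless uvular stop is [q], so /χ/ → [q].

[gonoqʈa]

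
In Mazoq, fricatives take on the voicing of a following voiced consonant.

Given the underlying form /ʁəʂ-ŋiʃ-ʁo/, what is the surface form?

/ʂ/ is a voiceless retroflex fricative. The following trigger /ŋ/ is voiced, so /ʂ/ must become voiced as well.
A voiced retroflex fricative is [ʐ], so the surface segment is [ʐ].
At the second juncture, /ʃ/ likewise becomes [ʒ] adjacent to /ʁ/.

[ʁəʐŋiʒʁo]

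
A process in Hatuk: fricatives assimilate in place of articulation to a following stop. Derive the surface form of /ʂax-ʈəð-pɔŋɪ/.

/x/ is a voiceless velar fricative. The following trigger /ʈ/ is retroflex, so /x/ must become retroflex as well.
The voiceless retroflex fricative is [ʂ], so /x/ → [ʂ].
At the second juncture, /ð/ likewise becomes [β] adjacent to /p/.

[ʂaʂʈəβpɔŋɪ]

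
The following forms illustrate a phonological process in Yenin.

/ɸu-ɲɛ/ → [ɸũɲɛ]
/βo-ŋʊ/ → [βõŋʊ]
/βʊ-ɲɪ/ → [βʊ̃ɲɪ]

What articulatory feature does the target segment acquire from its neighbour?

nasality

The vowel /u/ surfaces as nasalised [ũ] next to the following nasal /ɲ/ — it has acquired the [+nasal] feature of its neighbour.
Likewise in the remaining data: /o/ → [õ] before /ŋ/; /ʊ/ → [ʊ̃] before /ɲ/ — each time a vowel is nasalised next to a following nasal.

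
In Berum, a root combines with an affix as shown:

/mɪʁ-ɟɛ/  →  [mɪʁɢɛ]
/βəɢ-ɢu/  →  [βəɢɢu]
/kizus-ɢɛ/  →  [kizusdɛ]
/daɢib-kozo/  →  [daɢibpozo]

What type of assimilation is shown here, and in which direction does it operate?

progressive place assimilation

The segment that alternates is /ɟ/, which surfaces as [ɢ] when adjacent to /ʁ/.
/ɟ/ is palatal while /ʁ/ is uvular; the output [ɢ] is uvular, matching the trigger — so the feature that spreads is place.
Manner and voice are unchanged, so the assimilation is partial, not total.
Checking the remaining alternations: /ɢ/ → [d] after /s/ (uvular → alveolar, matching alveolar); /k/ → [p] after /b/ (velar → bilabial, matching bilabial) — only place changes, and always toward the preceding segment.
Nothing changes in [βəɢɢu]: there the adjacent consonants already agree in place (/ɢ/ and /ɢ/ are both uvular), so this form is consistent with the same rule.
The trigger is the preceding segment, so the direction is progressive (perseverative).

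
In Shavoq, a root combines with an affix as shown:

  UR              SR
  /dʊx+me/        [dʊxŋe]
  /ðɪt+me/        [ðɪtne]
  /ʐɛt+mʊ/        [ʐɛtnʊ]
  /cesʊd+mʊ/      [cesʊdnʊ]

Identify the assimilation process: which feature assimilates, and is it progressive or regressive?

Comparing underlying and surface forms, /m/ → [ŋ] is the alternation; the neighbouring /x/ is constant.
/m/ is bilabial while /x/ is velar; the output [ŋ] is velar, matching the trigger — so the feature that spreads is place.
Manner and voice are unchanged, so the assimilation is partial, not total.
Checking the remaining alternations: /m/ → [n] after /t/ (bilabial → alveolar, matching alveolar); /m/ → [n] after /d/ (bilabial → alveolar, matching alveolar) — only place changes, and always toward the preceding segment.
Since the segment that changes follows the conditioning segment, the assimilation is progressive.

progressive place assimilation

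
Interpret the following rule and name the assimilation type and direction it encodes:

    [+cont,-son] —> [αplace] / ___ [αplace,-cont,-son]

regressive place assimilation

The shared variable α links the value of the place features (abbreviated [place]) on the target to the same value on the neighbouring segment, so place is the feature that assimilates.
The conditioning segment sits to the right of the focus bar, meaning the trigger follows the segment that changes — regressive assimilation.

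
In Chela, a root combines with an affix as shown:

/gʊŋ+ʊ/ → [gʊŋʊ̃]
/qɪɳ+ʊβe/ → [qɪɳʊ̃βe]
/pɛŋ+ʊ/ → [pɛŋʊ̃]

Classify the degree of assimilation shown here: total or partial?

The vowel /ʊ/ surfaces as nasalised [ʊ̃] next to the preceding nasal /ŋ/ — it has acquired the [+nasal] feature of its neighbour.
The other form shows the same pattern: /ʊ/ → [ʊ̃] after /ɳ/ — each time a vowel is nasalised next to a preceding nasal.

partial assimilation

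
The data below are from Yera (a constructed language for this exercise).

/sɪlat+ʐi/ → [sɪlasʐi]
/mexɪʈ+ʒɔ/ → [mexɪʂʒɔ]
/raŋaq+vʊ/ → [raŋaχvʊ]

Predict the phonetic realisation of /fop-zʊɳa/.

The data show regressive manner assimilation: /t/ → [s] before /ʐ/; /ʈ/ → [ʂ] before /ʒ/; /q/ → [χ] before /v/. In each pair only manner changes, matching the following consonant, while place and voice stay constant.
The rule targets /p/ (voiceless bilabial stop), which sits before the trigger /z/ (fricative).
The voiceless bilabial fricative is [ɸ], so /p/ → [ɸ].

[foɸzʊɳa]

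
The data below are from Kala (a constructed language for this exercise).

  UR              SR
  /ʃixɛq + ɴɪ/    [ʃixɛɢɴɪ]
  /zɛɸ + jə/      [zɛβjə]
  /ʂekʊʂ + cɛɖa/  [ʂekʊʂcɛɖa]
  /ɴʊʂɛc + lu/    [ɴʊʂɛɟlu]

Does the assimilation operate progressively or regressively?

Underlying /q/ is realised as [ɢ] next to /ɴ/; /ɴ/ itself does not change.
/q/ is voiceless while /ɴ/ is voiced; the output [ɢ] is voiced, matching the trigger — so the feature that spreads is voicing.
The other alternating forms pattern the same way: /ɸ/ → [β] before /j/ (voiceless → voiced, matching voiced); /c/ → [ɟ] before /l/ (voiceless → voiced, matching voiced) — only voicing changes, and always toward the following segment.
No alternation appears in [ʂekʊʂcɛɖa]: there the adjacent consonants already agree in voicing (/ʂ/ and /c/ are both voiceless), so this form is consistent with the same rule.
The trigger is the following segment, so the direction is regressive (anticipatory).

regressive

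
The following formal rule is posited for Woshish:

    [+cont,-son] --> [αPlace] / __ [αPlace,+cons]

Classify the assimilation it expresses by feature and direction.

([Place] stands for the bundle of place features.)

regressive place assimilation

The rule copies the place features (abbreviated [Place]) from the environment onto the target, so the assimilating feature is place.
Since the environment is written after the underscore, the trigger follows the target; the direction is regressive.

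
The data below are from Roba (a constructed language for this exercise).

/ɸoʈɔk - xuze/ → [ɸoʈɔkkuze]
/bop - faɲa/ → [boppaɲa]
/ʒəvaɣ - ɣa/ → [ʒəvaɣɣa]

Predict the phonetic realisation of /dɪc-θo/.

[dɪcco]

The data show progressive total assimilation (/x/ → [k] after /k/; /f/ → [p] after /p/): in every case the target segment becomes identical to its preceding neighbour, copying more than a single feature.
In [ʒəvaɣɣa] the two consonants at the boundary are already identical (/ɣ/ + /ɣ/), so the rule applies vacuously and nothing changes.
/θ/ is the segment targeted by the rule; it sits immediately after /c/, so it assimilates completely and surfaces as [c].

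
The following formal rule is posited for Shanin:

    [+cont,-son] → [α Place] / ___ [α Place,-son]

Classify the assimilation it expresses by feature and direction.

regressive place assimilation

The shared variable α links the value of the place features (abbreviated [Place]) on the target to the same value on the neighbouring segment, so place is the feature that assimilates.
Since the environment is written after the underscore, the trigger follows the target; the direction is regressive.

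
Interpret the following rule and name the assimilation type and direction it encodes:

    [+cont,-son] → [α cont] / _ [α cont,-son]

The shared variable α links the value of [cont] on the target to that of the neighbouring obstruent. [cont] distinguishes stops from fricatives — a manner-of-articulation feature — so this is manner assimilation.
Since the environment is written after the underscore, the trigger follows the target; the direction is regressive.

regressive manner assimilation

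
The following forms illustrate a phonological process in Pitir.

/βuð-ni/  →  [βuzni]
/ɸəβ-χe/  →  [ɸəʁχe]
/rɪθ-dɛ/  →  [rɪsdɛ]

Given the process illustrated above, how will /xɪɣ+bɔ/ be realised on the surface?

The data show regressive place assimilation: /ð/ → [z] before /n/; /β/ → [ʁ] before /χ/; /θ/ → [s] before /d/. In each pair only place changes, matching the following consonant, while manner and voice stay constant.
/ɣ/ is a voiced velar fricative. The following trigger /b/ is bilabial, so /ɣ/ must become bilabial as well.
Changing only its place to bilabial gives [β] — the voiced bilabial fricative.

[xɪβbɔ]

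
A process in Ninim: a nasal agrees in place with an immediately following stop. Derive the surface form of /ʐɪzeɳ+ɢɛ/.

[ʐɪzeɴɢɛ]

/ɳ/ is a voiced retroflex nasal. The following trigger /ɢ/ is uvular, so /ɳ/ must become uvular as well.
A voiced uvular nasal is [ɴ], so the surface segment is [ɴ].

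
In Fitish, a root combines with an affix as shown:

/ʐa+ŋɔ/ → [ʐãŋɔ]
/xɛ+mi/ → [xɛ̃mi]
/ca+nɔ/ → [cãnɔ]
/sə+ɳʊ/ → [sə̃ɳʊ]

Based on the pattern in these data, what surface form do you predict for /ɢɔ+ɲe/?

[ɢɔ̃ɲe]

The data show regressive nasality assimilation (vowel nasalisation): /a/ → [ã] before /ŋ/; /ɛ/ → [ɛ̃] before /m/; /a/ → [ã] before /n/; /ə/ → [ə̃] before /ɳ/ — a vowel is nasalised by an immediately following nasal consonant.
The vowel /ɔ/ is adjacent to the following nasal /ɲ/, so it acquires [+nasal] and surfaces as [ɔ̃].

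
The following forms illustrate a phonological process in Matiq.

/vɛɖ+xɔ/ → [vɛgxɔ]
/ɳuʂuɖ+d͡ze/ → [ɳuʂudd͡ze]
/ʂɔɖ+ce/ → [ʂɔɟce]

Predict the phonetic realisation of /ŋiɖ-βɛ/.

The data show regressive place assimilation: /ɖ/ → [g] before /x/; /ɖ/ → [d] before /d͡z/; /ɖ/ → [ɟ] before /c/. In each pair only place changes, matching the following consonant, while manner and voice stay constant.
The rule targets /ɖ/ (voiced retroflex stop), which sits before the trigger /β/ (bilabial).
Changing only its place to bilabial gives [b] — the voiced bilabial stop.

[ŋibβɛ]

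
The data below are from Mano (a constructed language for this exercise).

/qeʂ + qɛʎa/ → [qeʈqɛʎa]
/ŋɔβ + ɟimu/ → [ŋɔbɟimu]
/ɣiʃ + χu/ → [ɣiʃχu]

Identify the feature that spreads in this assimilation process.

Comparing underlying and surface forms, /ʂ/ → [ʈ] is the alternation; the neighbouring /q/ is constant.
The change fricative → stop matches the manner of the following /q/, identifying this as manner assimilation.
The same holds elsewhere in the data: /β/ → [b] before /ɟ/ (fricative → stop, matching a stop) — only manner changes, and always toward the following segment.
Nothing changes in [ɣiʃχu]: there the adjacent consonants already agree in manner (/ʃ/ and /χ/ are both fricatives), so this form is consistent with the same rule.

manner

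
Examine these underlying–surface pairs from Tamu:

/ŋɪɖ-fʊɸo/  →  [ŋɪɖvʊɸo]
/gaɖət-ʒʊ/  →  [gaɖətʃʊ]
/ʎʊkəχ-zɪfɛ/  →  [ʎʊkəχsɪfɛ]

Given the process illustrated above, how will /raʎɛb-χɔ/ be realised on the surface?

The data show progressive voicing assimilation: /f/ → [v] after /ɖ/; /ʒ/ → [ʃ] after /t/; /z/ → [s] after /χ/. In each pair only voicing changes, matching the preceding consonant, while place and manner stay constant.
The rule targets /χ/ (voiceless uvular fricative), which sits after the trigger /b/ (voiced).
Changing only its voicing to voiced gives [ʁ] — the voiced uvular fricative.

[raʎɛbʁɔ]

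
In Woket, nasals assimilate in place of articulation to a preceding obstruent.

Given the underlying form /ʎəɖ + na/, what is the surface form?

The rule targets /n/ (voiced alveolar nasal), which sits after the trigger /ɖ/ (retroflex).
Changing only its place to retroflex gives [ɳ] — the voiced retroflex nasal.

[ʎəɖɳa]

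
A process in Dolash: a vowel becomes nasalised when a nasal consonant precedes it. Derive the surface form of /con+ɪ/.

/ɪ/ sits next to the nasal /n/ and is therefore nasalised to [ɪ̃].

[conɪ̃]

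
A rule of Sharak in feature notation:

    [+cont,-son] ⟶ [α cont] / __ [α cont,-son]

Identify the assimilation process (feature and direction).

regressive manner assimilation

The shared variable α links the value of [cont] on the target to that of the neighbouring obstruent. [cont] distinguishes stops from fricatives — a manner-of-articulation feature — so this is manner assimilation.
The conditioning segment sits to the right of the focus bar, meaning the trigger follows the segment that changes — regressive assimilation.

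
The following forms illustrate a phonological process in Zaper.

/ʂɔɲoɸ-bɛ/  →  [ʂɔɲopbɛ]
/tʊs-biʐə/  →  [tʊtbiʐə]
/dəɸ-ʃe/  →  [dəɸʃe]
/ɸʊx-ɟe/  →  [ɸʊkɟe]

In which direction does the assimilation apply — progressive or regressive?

regressive

Comparing underlying and surface forms, /ɸ/ → [p] is the alternation; the neighbouring /b/ is constant.
/ɸ/ is a fricative while /b/ is a stop; the output [p] is a stop, matching the trigger — so the feature that spreads is manner.
The other alternating forms pattern the same way: /s/ → [t] before /b/ (fricative → stop, matching a stop); /x/ → [k] before /ɟ/ (fricative → stop, matching a stop) — only manner changes, and always toward the following segment.
No alternation appears in [dəɸʃe]: there the adjacent consonants already agree in manner (/ɸ/ and /ʃ/ are both fricatives), so this form is consistent with the same rule.
The trigger is the following segment, so the direction is regressive (anticipatory).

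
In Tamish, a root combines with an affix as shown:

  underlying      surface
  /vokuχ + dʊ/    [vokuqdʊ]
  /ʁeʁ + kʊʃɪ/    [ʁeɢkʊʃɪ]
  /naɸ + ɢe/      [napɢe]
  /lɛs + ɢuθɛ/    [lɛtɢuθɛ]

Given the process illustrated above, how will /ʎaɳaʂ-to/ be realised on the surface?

[ʎaɳaʈto]

The data show regressive manner assimilation: /χ/ → [q] before /d/; /ʁ/ → [ɢ] before /k/; /ɸ/ → [p] before /ɢ/; /s/ → [t] before /ɢ/. In each pair only manner changes, matching the following consonant, while place and voice stay constant.
/ʂ/ is a voiceless retroflex fricative. The following trigger /t/ is a stop, so /ʂ/ must become a stop as well.
A voiceless retroflex stop is [ʈ], so the surface segment is [ʈ].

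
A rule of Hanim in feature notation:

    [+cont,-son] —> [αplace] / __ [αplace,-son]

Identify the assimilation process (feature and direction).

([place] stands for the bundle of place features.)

The shared variable α links the value of the place features (abbreviated [place]) on the target to the same value on the neighbouring segment, so place is the feature that assimilates.
Since the environment is written after the underscore, the trigger follows the target; the direction is regressive.

regressive place assimilation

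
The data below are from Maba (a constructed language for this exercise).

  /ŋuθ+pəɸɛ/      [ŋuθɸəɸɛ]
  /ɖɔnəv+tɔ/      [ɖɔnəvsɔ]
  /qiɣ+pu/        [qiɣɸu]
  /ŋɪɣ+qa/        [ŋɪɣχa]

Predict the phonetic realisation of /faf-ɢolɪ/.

[fafʁolɪ]

The data show progressive manner assimilation: /p/ → [ɸ] after /θ/; /t/ → [s] after /v/; /p/ → [ɸ] after /ɣ/; /q/ → [χ] after /ɣ/. In each pair only manner changes, matching the preceding consonant, while place and voice stay constant.
/ɢ/ is a voiced uvular stop. The preceding trigger /f/ is a fricative, so /ɢ/ must become a fricative as well.
A voiced uvular fricative is [ʁ], so the surface segment is [ʁ].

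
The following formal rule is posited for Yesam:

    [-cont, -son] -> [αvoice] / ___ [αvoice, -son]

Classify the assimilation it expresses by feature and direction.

regressive voicing assimilation

The shared variable α links the value of [voice] on the target to the same value on the neighbouring segment, so voicing is the feature that assimilates.
The conditioning segment sits to the right of the focus bar, meaning the trigger follows the segment that changes — regressive assimilation.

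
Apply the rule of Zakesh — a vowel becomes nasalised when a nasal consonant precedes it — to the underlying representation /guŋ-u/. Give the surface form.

[guŋũ]

/u/ sits next to the nasal /ŋ/ and is therefore nasalised to [ũ].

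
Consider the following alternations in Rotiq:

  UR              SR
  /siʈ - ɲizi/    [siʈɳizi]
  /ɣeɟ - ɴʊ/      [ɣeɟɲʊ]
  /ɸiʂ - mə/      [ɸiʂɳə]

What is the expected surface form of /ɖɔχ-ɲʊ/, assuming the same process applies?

The data show progressive place assimilation: /ɲ/ → [ɳ] after /ʈ/; /ɴ/ → [ɲ] after /ɟ/; /m/ → [ɳ] after /ʂ/. In each pair only place changes, matching the preceding consonant, while manner and voice stay constant.
The rule targets /ɲ/ (voiced palatal nasal), which sits after the trigger /χ/ (uvular).
The voiced uvular nasal is [ɴ], so /ɲ/ → [ɴ].

[ɖɔχɴʊ]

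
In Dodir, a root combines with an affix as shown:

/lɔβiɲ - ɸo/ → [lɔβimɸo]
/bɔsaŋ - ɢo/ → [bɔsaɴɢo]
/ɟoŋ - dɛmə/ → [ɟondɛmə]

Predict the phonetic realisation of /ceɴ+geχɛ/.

[ceŋgeχɛ]

The data show regressive place assimilation: /ɲ/ → [m] before /ɸ/; /ŋ/ → [ɴ] before /ɢ/; /ŋ/ → [n] before /d/. In each pair only place changes, matching the following consonant, while manner and voice stay constant.
The rule targets /ɴ/ (voiced uvular nasal), which sits before the trigger /g/ (velar).
Changing only its place to velar gives [ŋ] — the voiced velar nasal.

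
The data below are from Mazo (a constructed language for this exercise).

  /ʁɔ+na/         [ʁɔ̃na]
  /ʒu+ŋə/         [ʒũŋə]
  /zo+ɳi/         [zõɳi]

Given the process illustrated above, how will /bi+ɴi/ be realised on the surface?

[bĩɴi]

The data show regressive nasality assimilation (vowel nasalisation): /ɔ/ → [ɔ̃] before /n/; /u/ → [ũ] before /ŋ/; /o/ → [õ] before /ɳ/ — a vowel is nasalised by an immediately following nasal consonant.
/i/ sits next to the nasal /ɴ/ and is therefore nasalised to [ĩ].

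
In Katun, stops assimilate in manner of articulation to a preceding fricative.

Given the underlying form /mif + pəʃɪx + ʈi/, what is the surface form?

[mifɸəʃɪxʂi]

The rule targets /p/ (voiceless bilabial stop), which sits after the trigger /f/ (fricative).
The voiceless bilabial fricative is [ɸ], so /p/ → [ɸ].
At the second juncture, /ʈ/ likewise becomes [ʂ] adjacent to /x/.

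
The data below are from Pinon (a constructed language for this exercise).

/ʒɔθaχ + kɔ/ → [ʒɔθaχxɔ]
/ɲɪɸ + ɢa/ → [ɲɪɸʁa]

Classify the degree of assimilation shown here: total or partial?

The segment that alternates is /k/, which surfaces as [x] when adjacent to /χ/.
The change stop → fricative matches the manner of the preceding /χ/, identifying this as manner assimilation.
Place and voice are unchanged, so the assimilation is partial, not total.
The same holds elsewhere in the data: /ɢ/ → [ʁ] after /ɸ/ (stop → fricative, matching a fricative) — only manner changes, and always toward the preceding segment.

partial assimilation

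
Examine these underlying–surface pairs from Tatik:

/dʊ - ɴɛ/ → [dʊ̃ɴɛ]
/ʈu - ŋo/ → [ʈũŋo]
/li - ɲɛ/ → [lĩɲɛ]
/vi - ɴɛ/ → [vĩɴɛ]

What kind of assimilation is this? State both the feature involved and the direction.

regressive nasality assimilation (vowel nasalisation)

The vowel /ʊ/ surfaces as nasalised [ʊ̃] next to the following nasal /ɴ/ — it has acquired the [+nasal] feature of its neighbour.
The other forms show the same pattern: /u/ → [ũ] before /ŋ/; /i/ → [ĩ] before /ɲ/; /i/ → [ĩ] before /ɴ/ — each time a vowel is nasalised next to a following nasal.
Because the conditioning nasal is to the right of the vowel that changes, the process is regressive (anticipatory).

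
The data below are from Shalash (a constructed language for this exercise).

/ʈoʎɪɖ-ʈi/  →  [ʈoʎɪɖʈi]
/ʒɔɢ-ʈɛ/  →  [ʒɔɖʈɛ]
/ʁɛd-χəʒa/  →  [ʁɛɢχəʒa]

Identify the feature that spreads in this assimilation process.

Underlying /ɢ/ is realised as [ɖ] next to /ʈ/; /ʈ/ itself does not change.
/ɢ/ is uvular while /ʈ/ is retroflex; the output [ɖ] is retroflex, matching the trigger — so the feature that spreads is place.
The same holds elsewhere in the data: /d/ → [ɢ] before /χ/ (alveolar → uvular, matching uvular) — only place changes, and always toward the following segment.
Nothing changes in [ʈoʎɪɖʈi]: there the adjacent consonants already agree in place (/ɖ/ and /ʈ/ are both retroflex), so this form is consistent with the same rule.

place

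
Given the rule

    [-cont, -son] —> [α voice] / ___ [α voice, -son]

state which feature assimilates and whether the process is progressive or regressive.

regressive voicing assimilation

The rule copies [voice] from the environment onto the target, so the assimilating feature is voicing.
Since the environment is written after the underscore, the trigger follows the target; the direction is regressive.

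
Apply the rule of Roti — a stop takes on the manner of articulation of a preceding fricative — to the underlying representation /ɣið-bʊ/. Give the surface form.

[ɣiðβʊ]

The rule targets /b/ (voiced bilabial stop), which sits after the trigger /ð/ (fricative).
The voiced bilabial fricative is [β], so /b/ → [β].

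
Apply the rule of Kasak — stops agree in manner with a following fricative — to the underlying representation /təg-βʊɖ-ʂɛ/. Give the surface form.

[təɣβʊʐʂɛ]

/g/ is a voiced velar stop. The following trigger /β/ is a fricative, so /g/ must become a fricative as well.
Changing only its manner to fricative gives [ɣ] — the voiced velar fricative.
At the second juncture, /ɖ/ likewise becomes [ʐ] adjacent to /ʂ/.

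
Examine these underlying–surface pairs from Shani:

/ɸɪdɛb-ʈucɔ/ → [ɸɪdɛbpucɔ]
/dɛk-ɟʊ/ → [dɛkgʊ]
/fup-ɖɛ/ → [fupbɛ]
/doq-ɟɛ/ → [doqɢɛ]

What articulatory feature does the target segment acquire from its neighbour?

Comparing underlying and surface forms, /ʈ/ → [p] is the alternation; the neighbouring /b/ is constant.
The change retroflex → bilabial matches the place of the preceding /b/, identifying this as place assimilation.
The other alternating forms pattern the same way: /ɟ/ → [g] after /k/ (palatal → velar, matching velar); /ɖ/ → [b] after /p/ (retroflex → bilabial, matching bilabial); /ɟ/ → [ɢ] after /q/ (palatal → uvular, matching uvular) — only place changes, and always toward the preceding segment.

place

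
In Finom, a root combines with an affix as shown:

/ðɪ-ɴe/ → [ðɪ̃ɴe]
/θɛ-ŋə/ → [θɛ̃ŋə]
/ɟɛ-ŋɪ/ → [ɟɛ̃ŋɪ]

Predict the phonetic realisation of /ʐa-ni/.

The data show regressive nasality assimilation (vowel nasalisation): /ɪ/ → [ɪ̃] before /ɴ/; /ɛ/ → [ɛ̃] before /ŋ/ — a vowel is nasalised by an immediately following nasal consonant.
/a/ sits next to the nasal /n/ and is therefore nasalised to [ã].

[ʐãni]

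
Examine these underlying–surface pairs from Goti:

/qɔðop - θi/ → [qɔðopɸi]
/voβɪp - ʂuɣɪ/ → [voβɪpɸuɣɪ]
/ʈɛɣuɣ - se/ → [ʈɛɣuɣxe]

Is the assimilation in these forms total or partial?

Underlying /θ/ is realised as [ɸ] next to /p/; /p/ itself does not change.
/θ/ is dental while /p/ is bilabial; the output [ɸ] is bilabial, matching the trigger — so the feature that spreads is place.
Manner and voice are unchanged, so the assimilation is partial, not total.
Checking the remaining alternations: /ʂ/ → [ɸ] after /p/ (retroflex → bilabial, matching bilabial); /s/ → [x] after /ɣ/ (alveolar → velar, matching velar) — only place changes, and always toward the preceding segment.

partial assimilation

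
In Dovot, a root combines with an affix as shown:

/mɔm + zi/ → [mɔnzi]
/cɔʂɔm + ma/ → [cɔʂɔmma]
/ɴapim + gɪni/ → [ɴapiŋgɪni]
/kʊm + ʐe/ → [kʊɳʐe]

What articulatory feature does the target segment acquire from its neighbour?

Comparing underlying and surface forms, /m/ → [n] is the alternation; the neighbouring /z/ is constant.
/m/ is bilabial while /z/ is alveolar; the output [n] is alveolar, matching the trigger — so the feature that spreads is place.
The same holds elsewhere in the data: /m/ → [ŋ] before /g/ (bilabial → velar, matching velar); /m/ → [ɳ] before /ʐ/ (bilabial → retroflex, matching retroflex) — only place changes, and always toward the following segment.
Nothing changes in [cɔʂɔmma]: there the adjacent consonants already agree in place (/m/ and /m/ are both bilabial), so this form is consistent with the same rule.

place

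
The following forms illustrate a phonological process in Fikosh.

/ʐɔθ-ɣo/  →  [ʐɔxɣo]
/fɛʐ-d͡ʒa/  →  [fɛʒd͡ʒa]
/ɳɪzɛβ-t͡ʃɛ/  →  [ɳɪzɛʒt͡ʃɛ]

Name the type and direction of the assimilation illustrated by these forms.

Comparing underlying and surface forms, /θ/ → [x] is the alternation; the neighbouring /ɣ/ is constant.
/θ/ is dental while /ɣ/ is velar; the output [x] is velar, matching the trigger — so the feature that spreads is place.
Manner and voice are unchanged, so the assimilation is partial, not total.
Checking the remaining alternations: /ʐ/ → [ʒ] before /d͡ʒ/ (retroflex → postalveolar, matching postalveolar); /β/ → [ʒ] before /t͡ʃ/ (bilabial → postalveolar, matching postalveolar) — only place changes, and always toward the following segment.
The trigger is the following segment, so the direction is regressive (anticipatory).

regressive place assimilation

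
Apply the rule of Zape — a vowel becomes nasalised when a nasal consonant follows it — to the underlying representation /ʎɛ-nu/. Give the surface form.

/ɛ/ sits next to the nasal /n/ and is therefore nasalised to [ɛ̃].

[ʎɛ̃nu]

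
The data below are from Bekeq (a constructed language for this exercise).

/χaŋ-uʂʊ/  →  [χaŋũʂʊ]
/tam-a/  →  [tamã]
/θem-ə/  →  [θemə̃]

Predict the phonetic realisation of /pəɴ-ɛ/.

[pəɴɛ̃]

The data show progressive nasality assimilation (vowel nasalisation): /u/ → [ũ] after /ŋ/; /a/ → [ã] after /m/; /ə/ → [ə̃] after /m/ — a vowel is nasalised by an immediately preceding nasal consonant.
The vowel /ɛ/ is adjacent to the preceding nasal /ɴ/, so it acquires [+nasal] and surfaces as [ɛ̃].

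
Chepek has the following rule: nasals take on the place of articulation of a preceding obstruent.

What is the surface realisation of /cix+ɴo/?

[cixŋo]

/ɴ/ is a voiced uvular nasal. The preceding trigger /x/ is velar, so /ɴ/ must become velar as well.
The voiced velar nasal is [ŋ], so /ɴ/ → [ŋ].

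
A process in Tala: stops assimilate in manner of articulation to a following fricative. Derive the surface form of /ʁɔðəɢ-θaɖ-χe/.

[ʁɔðəʁθaʐχe]

/ɢ/ is a voiced uvular stop. The following trigger /θ/ is a fricative, so /ɢ/ must become a fricative as well.
A voiced uvular fricative is [ʁ], so the surface segment is [ʁ].
The same rule applies at the second boundary: /ɖ/ → [ʐ] next to /χ/.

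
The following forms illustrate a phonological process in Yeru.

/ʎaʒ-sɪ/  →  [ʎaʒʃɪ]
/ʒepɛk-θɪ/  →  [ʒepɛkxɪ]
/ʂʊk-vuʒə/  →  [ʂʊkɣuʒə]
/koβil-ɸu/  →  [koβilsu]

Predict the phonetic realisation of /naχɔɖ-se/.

The data show progressive place assimilation: /s/ → [ʃ] after /ʒ/; /θ/ → [x] after /k/; /v/ → [ɣ] after /k/; /ɸ/ → [s] after /l/. In each pair only place changes, matching the preceding consonant, while manner and voice stay constant.
The rule targets /s/ (voiceless alveolar fricative), which sits after the trigger /ɖ/ (retroflex).
Changing only its place to retroflex gives [ʂ] — the voiceless retroflex fricative.

[naχɔɖʂe]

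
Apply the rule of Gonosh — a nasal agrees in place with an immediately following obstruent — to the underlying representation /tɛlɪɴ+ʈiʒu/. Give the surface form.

[tɛlɪɳʈiʒu]

/ɴ/ is a voiced uvular nasal. The following trigger /ʈ/ is retroflex, so /ɴ/ must become retroflex as well.
The voiced retroflex nasal is [ɳ], so /ɴ/ → [ɳ].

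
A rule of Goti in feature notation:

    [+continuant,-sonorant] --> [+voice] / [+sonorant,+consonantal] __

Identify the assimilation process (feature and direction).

The target ([+continuant,-sonorant], fricatives) acquires [+voice] next to a sonorant consonant ([+sonorant,+consonantal]) — it takes on the voicing of its neighbour, so the feature that spreads is voicing.
The conditioning segment sits to the left of the focus bar, meaning the trigger precedes the segment that changes — progressive assimilation.

progressive voicing assimilation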